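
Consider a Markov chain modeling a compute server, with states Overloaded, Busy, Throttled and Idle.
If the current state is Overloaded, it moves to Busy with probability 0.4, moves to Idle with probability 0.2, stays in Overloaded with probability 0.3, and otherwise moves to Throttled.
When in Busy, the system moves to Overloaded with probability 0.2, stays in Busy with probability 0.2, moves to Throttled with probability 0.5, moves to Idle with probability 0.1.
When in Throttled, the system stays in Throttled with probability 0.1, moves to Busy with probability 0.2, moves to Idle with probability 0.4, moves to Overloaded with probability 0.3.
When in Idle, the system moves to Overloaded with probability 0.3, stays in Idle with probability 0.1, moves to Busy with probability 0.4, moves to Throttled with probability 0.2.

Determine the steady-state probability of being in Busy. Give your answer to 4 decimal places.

Let the stationary distribution be π with π = πP and π_1 + π_2 + π_3 + π_4 = 1.
π_1 = 0.3·π_1 + 0.2·π_2 + 0.3·π_3 + 0.3·π_4
π_2 = 0.4·π_1 + 0.2·π_2 + 0.2·π_3 + 0.4·π_4
π_3 = 0.1·π_1 + 0.5·π_2 + 0.1·π_3 + 0.2·π_4
Solving with the normalization constraint gives π = (0.2706, 0.2938, 0.2373, 0.1983).
So the stationary probability of Busy is 0.2938.

0.2938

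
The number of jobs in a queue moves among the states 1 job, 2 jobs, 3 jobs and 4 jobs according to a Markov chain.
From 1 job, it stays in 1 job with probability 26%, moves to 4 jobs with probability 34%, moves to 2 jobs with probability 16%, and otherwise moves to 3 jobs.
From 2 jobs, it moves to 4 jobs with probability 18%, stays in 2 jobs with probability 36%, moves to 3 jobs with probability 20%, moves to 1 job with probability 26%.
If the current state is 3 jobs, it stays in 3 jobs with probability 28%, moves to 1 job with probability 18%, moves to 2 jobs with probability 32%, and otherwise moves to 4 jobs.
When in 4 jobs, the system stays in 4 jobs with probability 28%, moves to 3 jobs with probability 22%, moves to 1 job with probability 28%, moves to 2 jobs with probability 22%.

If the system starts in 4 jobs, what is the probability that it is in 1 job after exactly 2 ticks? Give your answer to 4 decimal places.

0.2480

Propagate the distribution vector 2 ticks from 4 jobs.
After 0 ticks: (0.0000, 0.0000, 0.0000, 1.0000)
After 1 tick: (0.2800, 0.2200, 0.2200, 0.2800)
After 2 ticks: (0.2480, 0.2560, 0.2344, 0.2616)
P(in 1 job after 2 ticks) = 0.2480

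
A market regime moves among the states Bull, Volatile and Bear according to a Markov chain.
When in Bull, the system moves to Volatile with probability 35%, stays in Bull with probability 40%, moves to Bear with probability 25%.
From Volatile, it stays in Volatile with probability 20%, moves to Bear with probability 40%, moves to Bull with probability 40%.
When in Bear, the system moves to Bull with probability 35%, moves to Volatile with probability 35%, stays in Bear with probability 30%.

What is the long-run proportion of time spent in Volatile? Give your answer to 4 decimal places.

0.3043

Let the stationary distribution be π with π = πP and π_1 + π_2 + π_3 = 1.
π_1 = 0.4·π_1 + 0.4·π_2 + 0.35·π_3
π_2 = 0.35·π_1 + 0.2·π_2 + 0.35·π_3
Solving with the normalization constraint gives π = (0.3844, 0.3043, 0.3112).
So the stationary probability of Volatile is 0.3043.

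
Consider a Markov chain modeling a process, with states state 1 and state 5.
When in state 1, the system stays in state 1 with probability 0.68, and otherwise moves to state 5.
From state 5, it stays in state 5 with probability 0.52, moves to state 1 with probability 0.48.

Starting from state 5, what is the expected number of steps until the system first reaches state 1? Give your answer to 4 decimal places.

Let t(s) be the expected number of steps to first reach state 1 from state s, with t(state 1) = 0. Conditioning on the first step:
t(state 5) = 1 + 0.52·t(state 5)
Solving: t(state 5) = 2.0833.
Expected steps from state 5 to state 1: 2.0833.

2.0833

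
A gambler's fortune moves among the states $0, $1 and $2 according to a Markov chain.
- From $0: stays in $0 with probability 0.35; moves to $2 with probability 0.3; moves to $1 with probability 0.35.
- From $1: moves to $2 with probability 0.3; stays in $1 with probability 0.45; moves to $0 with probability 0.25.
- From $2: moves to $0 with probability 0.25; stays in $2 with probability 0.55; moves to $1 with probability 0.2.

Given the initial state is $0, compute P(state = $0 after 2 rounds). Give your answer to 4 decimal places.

0.2850

Sum over the intermediate state after 1 round:
P = P($0→$0)·P($0→$0) + P($0→$1)·P($1→$0) + P($0→$2)·P($2→$0)
  = 0.35×0.35 + 0.35×0.25 + 0.3×0.25
  = 0.1225 + 0.0875 + 0.0750 = 0.2850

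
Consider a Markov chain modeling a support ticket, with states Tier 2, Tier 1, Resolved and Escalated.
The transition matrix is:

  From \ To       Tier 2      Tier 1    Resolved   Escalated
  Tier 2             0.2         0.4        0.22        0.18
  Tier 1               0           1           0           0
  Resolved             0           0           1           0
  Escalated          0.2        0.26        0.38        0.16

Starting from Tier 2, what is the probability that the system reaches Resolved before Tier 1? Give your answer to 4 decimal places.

0.3981

Let h(s) be the probability of absorption at Resolved starting from transient state s. Then h(Resolved) = 1 and h(Tier 1) = 0. By first-step analysis:
h(Tier 2) = 0.2·h(Tier 2) + 0.4·0 + 0.22·1 + 0.18·h(Escalated)
h(Escalated) = 0.2·h(Tier 2) + 0.26·0 + 0.38·1 + 0.16·h(Escalated)
Solving: h(Tier 2) = 0.3981, h(Escalated) = 0.5472.
Starting from Tier 2, the probability is 0.3981.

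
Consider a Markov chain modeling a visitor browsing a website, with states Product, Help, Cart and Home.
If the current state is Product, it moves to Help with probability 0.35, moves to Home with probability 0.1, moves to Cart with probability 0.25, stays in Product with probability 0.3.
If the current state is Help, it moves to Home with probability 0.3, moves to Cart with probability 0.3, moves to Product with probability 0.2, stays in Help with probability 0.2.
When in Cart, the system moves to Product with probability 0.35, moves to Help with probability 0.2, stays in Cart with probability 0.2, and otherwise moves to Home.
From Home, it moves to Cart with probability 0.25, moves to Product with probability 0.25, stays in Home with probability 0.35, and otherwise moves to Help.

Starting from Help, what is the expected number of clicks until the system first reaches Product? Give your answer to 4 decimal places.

Let t(s) be the expected number of clicks to first reach Product from state s, with t(Product) = 0. Conditioning on the first click:
t(Help) = 1 + 0.2·t(Help) + 0.3·t(Cart) + 0.3·t(Home)
t(Cart) = 1 + 0.2·t(Help) + 0.2·t(Cart) + 0.25·t(Home)
t(Home) = 1 + 0.15·t(Help) + 0.25·t(Cart) + 0.35·t(Home)
Solving: t(Help) = 3.9377, t(Cart) = 3.4089, t(Home) = 3.7583.
Expected clicks from Help to Product: 3.9377.

3.9377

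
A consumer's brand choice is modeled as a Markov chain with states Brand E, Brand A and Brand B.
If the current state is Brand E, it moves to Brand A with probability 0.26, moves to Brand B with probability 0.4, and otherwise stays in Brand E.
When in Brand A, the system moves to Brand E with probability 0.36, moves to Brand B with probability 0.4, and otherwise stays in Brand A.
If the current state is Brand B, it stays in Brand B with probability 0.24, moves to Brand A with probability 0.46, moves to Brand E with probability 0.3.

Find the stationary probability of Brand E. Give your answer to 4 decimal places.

Let the stationary distribution be π with π = πP and π_1 + π_2 + π_3 = 1.
π_1 = 0.34·π_1 + 0.36·π_2 + 0.3·π_3
π_2 = 0.26·π_1 + 0.24·π_2 + 0.46·π_3
Solving with the normalization constraint gives π = (0.3327, 0.3225, 0.3448).
So the stationary probability of Brand E is 0.3327.

0.3327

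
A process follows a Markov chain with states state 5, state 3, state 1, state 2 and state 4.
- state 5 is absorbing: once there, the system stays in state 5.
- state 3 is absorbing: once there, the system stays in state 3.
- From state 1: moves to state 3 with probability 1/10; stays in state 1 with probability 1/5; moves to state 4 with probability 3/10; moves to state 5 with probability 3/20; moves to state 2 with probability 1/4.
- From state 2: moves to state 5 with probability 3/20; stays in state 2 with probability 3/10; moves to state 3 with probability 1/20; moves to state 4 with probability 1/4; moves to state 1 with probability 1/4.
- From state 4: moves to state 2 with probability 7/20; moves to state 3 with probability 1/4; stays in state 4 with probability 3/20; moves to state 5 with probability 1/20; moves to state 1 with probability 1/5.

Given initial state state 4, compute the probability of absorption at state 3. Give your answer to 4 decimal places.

Let h(s) be the probability of absorption at state 3 starting from transient state s. Then h(state 3) = 1 and h(state 5) = 0. By first-step analysis:
h(state 1) = 0.15·0 + 0.1·1 + 0.2·h(state 1) + 0.25·h(state 2) + 0.3·h(state 4)
h(state 2) = 0.15·0 + 0.05·1 + 0.25·h(state 1) + 0.3·h(state 2) + 0.25·h(state 4)
h(state 4) = 0.05·0 + 0.25·1 + 0.2·h(state 1) + 0.35·h(state 2) + 0.15·h(state 4)
Solving: h(state 1) = 0.4952, h(state 2) = 0.4630, h(state 4) = 0.6013.
Starting from state 4, the probability is 0.6013.

0.6013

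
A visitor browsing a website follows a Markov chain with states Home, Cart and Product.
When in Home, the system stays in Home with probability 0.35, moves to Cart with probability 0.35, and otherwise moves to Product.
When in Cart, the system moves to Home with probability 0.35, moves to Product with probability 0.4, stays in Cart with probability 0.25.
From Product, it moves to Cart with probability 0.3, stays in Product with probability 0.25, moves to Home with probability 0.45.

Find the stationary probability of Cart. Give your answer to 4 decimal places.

Let the stationary distribution be π with π = πP and π_1 + π_2 + π_3 = 1.
π_1 = 0.35·π_1 + 0.35·π_2 + 0.45·π_3
π_2 = 0.35·π_1 + 0.25·π_2 + 0.3·π_3
Solving with the normalization constraint gives π = (0.3815, 0.3039, 0.3147).
So the stationary probability of Cart is 0.3039.

0.3039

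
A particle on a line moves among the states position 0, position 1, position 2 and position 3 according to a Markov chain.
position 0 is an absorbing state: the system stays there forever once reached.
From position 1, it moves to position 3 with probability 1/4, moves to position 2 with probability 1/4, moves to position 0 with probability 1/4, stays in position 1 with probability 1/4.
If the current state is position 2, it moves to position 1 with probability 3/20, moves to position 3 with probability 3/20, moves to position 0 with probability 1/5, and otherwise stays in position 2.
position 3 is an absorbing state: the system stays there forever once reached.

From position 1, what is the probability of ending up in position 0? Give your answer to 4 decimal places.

0.5185

Let h(s) be the probability of absorption at position 0 starting from transient state s. Then h(position 0) = 1 and h(position 3) = 0. By first-step analysis:
h(position 1) = 0.25·1 + 0.25·h(position 1) + 0.25·h(position 2) + 0.25·0
h(position 2) = 0.2·1 + 0.15·h(position 1) + 0.5·h(position 2) + 0.15·0
Solving: h(position 1) = 0.5185, h(position 2) = 0.5556.
Starting from position 1, the probability is 0.5185.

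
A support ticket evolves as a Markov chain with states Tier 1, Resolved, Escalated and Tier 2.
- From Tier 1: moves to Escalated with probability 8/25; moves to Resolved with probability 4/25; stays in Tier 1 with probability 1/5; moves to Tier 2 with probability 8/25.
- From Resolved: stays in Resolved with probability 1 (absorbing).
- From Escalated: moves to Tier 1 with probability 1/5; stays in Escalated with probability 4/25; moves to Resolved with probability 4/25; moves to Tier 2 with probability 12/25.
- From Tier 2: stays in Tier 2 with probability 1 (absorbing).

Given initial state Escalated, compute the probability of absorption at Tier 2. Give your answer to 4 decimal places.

0.7368

Let h(s) be the probability of absorption at Tier 2 starting from transient state s. Then h(Tier 2) = 1 and h(Resolved) = 0. By first-step analysis:
h(Tier 1) = 0.2·h(Tier 1) + 0.16·0 + 0.32·h(Escalated) + 0.32·1
h(Escalated) = 0.2·h(Tier 1) + 0.16·0 + 0.16·h(Escalated) + 0.48·1
Solving: h(Tier 1) = 0.6947, h(Escalated) = 0.7368.
Starting from Escalated, the probability is 0.7368.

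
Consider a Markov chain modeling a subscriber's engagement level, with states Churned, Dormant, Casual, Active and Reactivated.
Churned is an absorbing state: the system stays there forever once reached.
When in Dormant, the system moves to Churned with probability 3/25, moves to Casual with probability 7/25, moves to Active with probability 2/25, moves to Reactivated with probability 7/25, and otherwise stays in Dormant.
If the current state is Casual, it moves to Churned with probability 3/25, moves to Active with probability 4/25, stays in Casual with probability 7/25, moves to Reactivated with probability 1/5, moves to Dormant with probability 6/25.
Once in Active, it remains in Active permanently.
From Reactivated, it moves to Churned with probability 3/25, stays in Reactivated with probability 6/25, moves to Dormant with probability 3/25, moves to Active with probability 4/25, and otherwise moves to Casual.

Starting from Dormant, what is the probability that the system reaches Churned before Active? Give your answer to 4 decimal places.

0.4925

Let h(s) be the probability of absorption at Churned starting from transient state s. Then h(Churned) = 1 and h(Active) = 0. By first-step analysis:
h(Dormant) = 0.12·1 + 0.24·h(Dormant) + 0.28·h(Casual) + 0.08·0 + 0.28·h(Reactivated)
h(Casual) = 0.12·1 + 0.24·h(Dormant) + 0.28·h(Casual) + 0.16·0 + 0.2·h(Reactivated)
h(Reactivated) = 0.12·1 + 0.12·h(Dormant) + 0.36·h(Casual) + 0.16·0 + 0.24·h(Reactivated)
Solving: h(Dormant) = 0.4925, h(Casual) = 0.4563, h(Reactivated) = 0.4518.
Starting from Dormant, the probability is 0.4925.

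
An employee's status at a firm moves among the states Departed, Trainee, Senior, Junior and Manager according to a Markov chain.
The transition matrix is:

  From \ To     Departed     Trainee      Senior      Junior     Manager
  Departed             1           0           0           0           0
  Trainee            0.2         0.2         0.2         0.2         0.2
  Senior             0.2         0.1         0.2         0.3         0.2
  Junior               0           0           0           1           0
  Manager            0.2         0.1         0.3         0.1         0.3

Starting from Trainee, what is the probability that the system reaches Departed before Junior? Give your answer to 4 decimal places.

Let h(s) be the probability of absorption at Departed starting from transient state s. Then h(Departed) = 1 and h(Junior) = 0. By first-step analysis:
h(Trainee) = 0.2·1 + 0.2·h(Trainee) + 0.2·h(Senior) + 0.2·0 + 0.2·h(Manager)
h(Senior) = 0.2·1 + 0.1·h(Trainee) + 0.2·h(Senior) + 0.3·0 + 0.2·h(Manager)
h(Manager) = 0.2·1 + 0.1·h(Trainee) + 0.3·h(Senior) + 0.1·0 + 0.3·h(Manager)
Solving: h(Trainee) = 0.5000, h(Senior) = 0.4500, h(Manager) = 0.5500.
Starting from Trainee, the probability is 0.5000.

0.5000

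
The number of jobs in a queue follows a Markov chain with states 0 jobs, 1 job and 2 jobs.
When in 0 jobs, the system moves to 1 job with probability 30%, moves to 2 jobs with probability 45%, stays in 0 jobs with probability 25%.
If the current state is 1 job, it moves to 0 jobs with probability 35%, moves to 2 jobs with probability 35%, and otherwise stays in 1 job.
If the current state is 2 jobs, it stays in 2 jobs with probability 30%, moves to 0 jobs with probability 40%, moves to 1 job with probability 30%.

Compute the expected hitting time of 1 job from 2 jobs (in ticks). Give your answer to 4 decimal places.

Let t(s) be the expected number of ticks to first reach 1 job from state s, with t(1 job) = 0. Conditioning on the first tick:
t(0 jobs) = 1 + 0.25·t(0 jobs) + 0.45·t(2 jobs)
t(2 jobs) = 1 + 0.4·t(0 jobs) + 0.3·t(2 jobs)
Solving: t(0 jobs) = 3.3333, t(2 jobs) = 3.3333.
Expected ticks from 2 jobs to 1 job: 3.3333.

3.3333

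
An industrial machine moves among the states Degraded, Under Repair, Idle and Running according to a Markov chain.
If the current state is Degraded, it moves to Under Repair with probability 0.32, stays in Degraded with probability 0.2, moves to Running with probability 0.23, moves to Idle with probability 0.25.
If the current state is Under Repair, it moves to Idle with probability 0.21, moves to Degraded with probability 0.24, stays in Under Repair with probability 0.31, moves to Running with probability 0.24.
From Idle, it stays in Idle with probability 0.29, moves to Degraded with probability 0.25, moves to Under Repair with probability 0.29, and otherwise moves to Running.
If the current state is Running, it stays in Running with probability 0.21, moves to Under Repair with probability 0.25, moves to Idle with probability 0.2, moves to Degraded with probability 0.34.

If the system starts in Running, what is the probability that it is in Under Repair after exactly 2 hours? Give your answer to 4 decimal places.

Propagate the distribution vector 2 hours from Running.
After 0 hours: (0.0000, 0.0000, 0.0000, 1.0000)
After 1 hour: (0.3400, 0.2500, 0.2000, 0.2100)
After 2 hours: (0.2494, 0.2968, 0.2375, 0.2163)
P(in Under Repair after 2 hours) = 0.2968

0.2968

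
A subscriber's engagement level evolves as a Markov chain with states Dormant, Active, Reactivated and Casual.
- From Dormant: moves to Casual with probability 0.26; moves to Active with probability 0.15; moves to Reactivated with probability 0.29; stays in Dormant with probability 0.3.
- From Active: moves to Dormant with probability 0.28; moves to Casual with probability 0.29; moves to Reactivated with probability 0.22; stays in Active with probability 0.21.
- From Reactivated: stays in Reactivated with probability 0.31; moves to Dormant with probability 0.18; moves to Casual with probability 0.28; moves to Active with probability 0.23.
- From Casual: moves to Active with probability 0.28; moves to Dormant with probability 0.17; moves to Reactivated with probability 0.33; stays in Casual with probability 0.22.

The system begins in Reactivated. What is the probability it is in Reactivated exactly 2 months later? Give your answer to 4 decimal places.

Propagate the distribution vector 2 months from Reactivated.
After 0 months: (0.0000, 0.0000, 1.0000, 0.0000)
After 1 month: (0.1800, 0.2300, 0.3100, 0.2800)
After 2 months: (0.2218, 0.2250, 0.2913, 0.2619)
P(in Reactivated after 2 months) = 0.2913

0.2913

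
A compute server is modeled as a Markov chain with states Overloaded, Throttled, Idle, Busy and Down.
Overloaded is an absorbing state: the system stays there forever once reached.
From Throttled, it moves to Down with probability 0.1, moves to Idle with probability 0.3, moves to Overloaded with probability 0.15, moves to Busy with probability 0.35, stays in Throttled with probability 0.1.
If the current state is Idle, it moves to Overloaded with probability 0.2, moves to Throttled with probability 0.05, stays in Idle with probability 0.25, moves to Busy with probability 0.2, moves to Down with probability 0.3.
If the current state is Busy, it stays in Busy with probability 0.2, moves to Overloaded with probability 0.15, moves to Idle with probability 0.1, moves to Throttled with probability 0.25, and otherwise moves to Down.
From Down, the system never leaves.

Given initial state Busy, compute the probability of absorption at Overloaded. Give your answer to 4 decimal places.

0.3762

Let h(s) be the probability of absorption at Overloaded starting from transient state s. Then h(Overloaded) = 1 and h(Down) = 0. By first-step analysis:
h(Throttled) = 0.15·1 + 0.1·h(Throttled) + 0.3·h(Idle) + 0.35·h(Busy) + 0.1·0
h(Idle) = 0.2·1 + 0.05·h(Throttled) + 0.25·h(Idle) + 0.2·h(Busy) + 0.3·0
h(Busy) = 0.15·1 + 0.25·h(Throttled) + 0.1·h(Idle) + 0.2·h(Busy) + 0.3·0
Solving: h(Throttled) = 0.4452, h(Idle) = 0.3967, h(Busy) = 0.3762.
Starting from Busy, the probability is 0.3762.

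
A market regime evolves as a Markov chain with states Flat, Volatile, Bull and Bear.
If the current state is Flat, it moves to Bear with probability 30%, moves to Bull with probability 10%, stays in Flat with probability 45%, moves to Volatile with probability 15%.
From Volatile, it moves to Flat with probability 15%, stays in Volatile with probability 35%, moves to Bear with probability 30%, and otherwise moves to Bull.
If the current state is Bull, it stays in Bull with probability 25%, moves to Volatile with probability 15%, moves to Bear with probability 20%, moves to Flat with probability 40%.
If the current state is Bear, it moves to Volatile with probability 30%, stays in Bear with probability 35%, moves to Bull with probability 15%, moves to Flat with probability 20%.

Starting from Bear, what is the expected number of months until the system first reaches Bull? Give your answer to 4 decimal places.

Let t(s) be the expected number of months to first reach Bull from state s, with t(Bull) = 0. Conditioning on the first month:
t(Flat) = 1 + 0.45·t(Flat) + 0.15·t(Volatile) + 0.3·t(Bear)
t(Volatile) = 1 + 0.15·t(Flat) + 0.35·t(Volatile) + 0.3·t(Bear)
t(Bear) = 1 + 0.2·t(Flat) + 0.3·t(Volatile) + 0.35·t(Bear)
Solving: t(Flat) = 7.1194, t(Volatile) = 6.2295, t(Bear) = 6.6042.
Expected months from Bear to Bull: 6.6042.

6.6042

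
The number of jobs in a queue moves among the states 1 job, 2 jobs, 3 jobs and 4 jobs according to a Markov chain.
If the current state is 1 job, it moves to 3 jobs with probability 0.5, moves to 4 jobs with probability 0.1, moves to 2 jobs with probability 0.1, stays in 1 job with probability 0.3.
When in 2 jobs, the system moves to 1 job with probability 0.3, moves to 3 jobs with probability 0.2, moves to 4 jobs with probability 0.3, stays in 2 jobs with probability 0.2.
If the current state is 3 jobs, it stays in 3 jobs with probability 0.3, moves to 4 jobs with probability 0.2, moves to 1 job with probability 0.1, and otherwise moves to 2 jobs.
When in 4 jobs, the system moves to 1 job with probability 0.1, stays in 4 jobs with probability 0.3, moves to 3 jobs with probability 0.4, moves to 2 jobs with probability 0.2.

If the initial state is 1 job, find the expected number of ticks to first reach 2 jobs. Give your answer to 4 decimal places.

4.1991

Let t(s) be the expected number of ticks to first reach 2 jobs from state s, with t(2 jobs) = 0. Conditioning on the first tick:
t(1 job) = 1 + 0.3·t(1 job) + 0.5·t(3 jobs) + 0.1·t(4 jobs)
t(3 jobs) = 1 + 0.1·t(1 job) + 0.3·t(3 jobs) + 0.2·t(4 jobs)
t(4 jobs) = 1 + 0.1·t(1 job) + 0.4·t(3 jobs) + 0.3·t(4 jobs)
Solving: t(1 job) = 4.1991, t(3 jobs) = 3.1169, t(4 jobs) = 3.8095.
Expected ticks from 1 job to 2 jobs: 4.1991.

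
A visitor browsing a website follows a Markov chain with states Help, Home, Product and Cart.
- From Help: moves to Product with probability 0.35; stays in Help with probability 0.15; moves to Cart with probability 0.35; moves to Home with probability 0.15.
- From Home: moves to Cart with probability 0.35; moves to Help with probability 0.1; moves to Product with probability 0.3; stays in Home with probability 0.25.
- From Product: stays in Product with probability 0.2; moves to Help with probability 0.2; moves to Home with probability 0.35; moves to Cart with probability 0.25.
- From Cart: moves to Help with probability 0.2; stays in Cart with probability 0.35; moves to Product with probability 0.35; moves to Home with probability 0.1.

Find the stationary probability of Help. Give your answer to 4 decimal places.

0.1701

Let the stationary distribution be π with π = πP and π_1 + π_2 + π_3 + π_4 = 1.
π_1 = 0.15·π_1 + 0.1·π_2 + 0.2·π_3 + 0.2·π_4
π_2 = 0.15·π_1 + 0.25·π_2 + 0.35·π_3 + 0.1·π_4
π_3 = 0.35·π_1 + 0.3·π_2 + 0.2·π_3 + 0.35·π_4
Solving with the normalization constraint gives π = (0.1701, 0.2144, 0.2950, 0.3205).
So the stationary probability of Help is 0.1701.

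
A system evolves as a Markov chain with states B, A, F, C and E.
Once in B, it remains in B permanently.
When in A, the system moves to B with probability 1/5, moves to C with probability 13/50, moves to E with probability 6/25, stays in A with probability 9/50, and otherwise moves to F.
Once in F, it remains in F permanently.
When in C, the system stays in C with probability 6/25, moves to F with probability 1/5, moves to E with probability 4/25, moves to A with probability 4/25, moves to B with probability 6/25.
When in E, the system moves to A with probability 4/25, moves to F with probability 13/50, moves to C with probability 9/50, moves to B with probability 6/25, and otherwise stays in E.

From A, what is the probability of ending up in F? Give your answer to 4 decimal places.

Let h(s) be the probability of absorption at F starting from transient state s. Then h(F) = 1 and h(B) = 0. By first-step analysis:
h(A) = 0.2·0 + 0.18·h(A) + 0.12·1 + 0.26·h(C) + 0.24·h(E)
h(C) = 0.24·0 + 0.16·h(A) + 0.2·1 + 0.24·h(C) + 0.16·h(E)
h(E) = 0.24·0 + 0.16·h(A) + 0.26·1 + 0.18·h(C) + 0.16·h(E)
Solving: h(A) = 0.4352, h(C) = 0.4580, h(E) = 0.4906.
Starting from A, the probability is 0.4352.

0.4352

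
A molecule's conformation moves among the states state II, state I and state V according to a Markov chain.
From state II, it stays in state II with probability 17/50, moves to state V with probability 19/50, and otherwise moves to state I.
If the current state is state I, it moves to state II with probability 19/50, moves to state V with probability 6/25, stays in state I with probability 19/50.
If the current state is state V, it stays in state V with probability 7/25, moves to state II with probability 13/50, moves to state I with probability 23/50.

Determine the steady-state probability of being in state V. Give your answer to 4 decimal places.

0.2983

Let the stationary distribution be π with π = πP and π_1 + π_2 + π_3 = 1.
π_1 = 0.34·π_1 + 0.38·π_2 + 0.26·π_3
π_2 = 0.28·π_1 + 0.38·π_2 + 0.46·π_3
Solving with the normalization constraint gives π = (0.3310, 0.3708, 0.2983).
So the stationary probability of state V is 0.2983.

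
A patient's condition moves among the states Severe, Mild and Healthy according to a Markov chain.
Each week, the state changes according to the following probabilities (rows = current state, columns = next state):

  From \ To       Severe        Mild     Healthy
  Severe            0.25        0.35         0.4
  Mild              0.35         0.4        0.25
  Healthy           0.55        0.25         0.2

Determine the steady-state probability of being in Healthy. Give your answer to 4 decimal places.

0.2911

Let the stationary distribution be π with π = πP and π_1 + π_2 + π_3 = 1.
π_1 = 0.25·π_1 + 0.35·π_2 + 0.55·π_3
π_2 = 0.35·π_1 + 0.4·π_2 + 0.25·π_3
Solving with the normalization constraint gives π = (0.3711, 0.3378, 0.2911).
So the stationary probability of Healthy is 0.2911.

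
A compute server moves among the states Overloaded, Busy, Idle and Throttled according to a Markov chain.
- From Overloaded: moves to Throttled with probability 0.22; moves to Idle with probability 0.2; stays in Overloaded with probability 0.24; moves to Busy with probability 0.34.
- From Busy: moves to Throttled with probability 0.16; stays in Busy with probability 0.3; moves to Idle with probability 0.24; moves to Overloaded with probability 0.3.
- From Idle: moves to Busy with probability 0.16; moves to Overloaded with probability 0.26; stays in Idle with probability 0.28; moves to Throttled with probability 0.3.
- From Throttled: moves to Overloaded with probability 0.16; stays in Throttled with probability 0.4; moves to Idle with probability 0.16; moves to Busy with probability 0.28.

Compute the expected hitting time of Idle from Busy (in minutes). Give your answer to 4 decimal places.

4.7290

Let t(s) be the expected number of minutes to first reach Idle from state s, with t(Idle) = 0. Conditioning on the first minute:
t(Overloaded) = 1 + 0.24·t(Overloaded) + 0.34·t(Busy) + 0.22·t(Throttled)
t(Busy) = 1 + 0.3·t(Overloaded) + 0.3·t(Busy) + 0.16·t(Throttled)
t(Throttled) = 1 + 0.16·t(Overloaded) + 0.28·t(Busy) + 0.4·t(Throttled)
Solving: t(Overloaded) = 4.9335, t(Busy) = 4.7290, t(Throttled) = 5.1892.
Expected minutes from Busy to Idle: 4.7290.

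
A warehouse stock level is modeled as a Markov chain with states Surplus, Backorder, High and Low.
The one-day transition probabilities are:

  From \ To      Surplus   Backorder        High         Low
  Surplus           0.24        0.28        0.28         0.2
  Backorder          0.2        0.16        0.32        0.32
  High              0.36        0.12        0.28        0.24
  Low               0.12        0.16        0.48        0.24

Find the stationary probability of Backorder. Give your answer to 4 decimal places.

0.1758

Let the stationary distribution be π with π = πP and π_1 + π_2 + π_3 + π_4 = 1.
π_1 = 0.24·π_1 + 0.2·π_2 + 0.36·π_3 + 0.12·π_4
π_2 = 0.28·π_1 + 0.16·π_2 + 0.12·π_3 + 0.16·π_4
π_3 = 0.28·π_1 + 0.32·π_2 + 0.28·π_3 + 0.48·π_4
Solving with the normalization constraint gives π = (0.2440, 0.1758, 0.3359, 0.2443).
So the stationary probability of Backorder is 0.1758.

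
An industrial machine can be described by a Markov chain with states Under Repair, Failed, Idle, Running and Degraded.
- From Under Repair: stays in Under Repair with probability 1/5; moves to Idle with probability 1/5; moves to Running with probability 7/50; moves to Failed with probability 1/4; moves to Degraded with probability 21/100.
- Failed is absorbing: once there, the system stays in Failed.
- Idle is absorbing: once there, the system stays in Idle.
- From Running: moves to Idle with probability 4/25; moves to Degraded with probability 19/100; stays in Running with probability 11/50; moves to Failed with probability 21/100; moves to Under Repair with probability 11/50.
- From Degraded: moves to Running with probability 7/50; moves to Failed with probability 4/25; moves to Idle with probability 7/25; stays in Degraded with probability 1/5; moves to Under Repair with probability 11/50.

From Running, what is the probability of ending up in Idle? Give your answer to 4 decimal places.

Let h(s) be the probability of absorption at Idle starting from transient state s. Then h(Idle) = 1 and h(Failed) = 0. By first-step analysis:
h(Under Repair) = 0.2·h(Under Repair) + 0.25·0 + 0.2·1 + 0.14·h(Running) + 0.21·h(Degraded)
h(Running) = 0.22·h(Under Repair) + 0.21·0 + 0.16·1 + 0.22·h(Running) + 0.19·h(Degraded)
h(Degraded) = 0.22·h(Under Repair) + 0.16·0 + 0.28·1 + 0.14·h(Running) + 0.2·h(Degraded)
Solving: h(Under Repair) = 0.4826, h(Running) = 0.4793, h(Degraded) = 0.5666.
Starting from Running, the probability is 0.4793.

0.4793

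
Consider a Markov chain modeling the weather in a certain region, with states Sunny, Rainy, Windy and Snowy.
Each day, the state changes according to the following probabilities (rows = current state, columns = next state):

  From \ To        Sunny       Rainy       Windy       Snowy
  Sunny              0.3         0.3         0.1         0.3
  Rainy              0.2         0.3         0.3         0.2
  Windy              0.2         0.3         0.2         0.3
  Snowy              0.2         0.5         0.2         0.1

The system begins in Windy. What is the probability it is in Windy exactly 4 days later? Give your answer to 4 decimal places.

0.2120

Propagate the distribution vector 4 days from Windy.
After 0 days: (0.0000, 0.0000, 1.0000, 0.0000)
After 1 day: (0.2000, 0.3000, 0.2000, 0.3000)
After 2 days: (0.2200, 0.3600, 0.2100, 0.2100)
After 3 days: (0.2220, 0.3420, 0.2140, 0.2220)
After 4 days: (0.2222, 0.3444, 0.2120, 0.2214)
P(in Windy after 4 days) = 0.2120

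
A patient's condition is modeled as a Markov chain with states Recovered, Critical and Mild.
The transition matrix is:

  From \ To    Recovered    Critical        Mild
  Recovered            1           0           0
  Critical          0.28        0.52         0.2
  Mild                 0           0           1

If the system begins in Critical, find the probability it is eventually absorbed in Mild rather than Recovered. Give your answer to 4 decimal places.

Let h(s) be the probability of absorption at Mild starting from transient state s. Then h(Mild) = 1 and h(Recovered) = 0. By first-step analysis:
h(Critical) = 0.28·0 + 0.52·h(Critical) + 0.2·1
Solving: h(Critical) = 0.4167.
Starting from Critical, the probability is 0.4167.

0.4167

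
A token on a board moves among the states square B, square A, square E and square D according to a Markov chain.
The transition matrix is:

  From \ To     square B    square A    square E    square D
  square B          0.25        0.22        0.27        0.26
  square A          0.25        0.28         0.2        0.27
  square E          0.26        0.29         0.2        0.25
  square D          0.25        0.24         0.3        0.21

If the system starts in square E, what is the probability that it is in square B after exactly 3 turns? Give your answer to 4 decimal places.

0.2524

Propagate the distribution vector 3 turns from square E.
After 0 turns: (0.0000, 0.0000, 1.0000, 0.0000)
After 1 turn: (0.2600, 0.2900, 0.2000, 0.2500)
After 2 turns: (0.2520, 0.2564, 0.2432, 0.2484)
After 3 turns: (0.2524, 0.2574, 0.2425, 0.2477)
P(in square B after 3 turns) = 0.2524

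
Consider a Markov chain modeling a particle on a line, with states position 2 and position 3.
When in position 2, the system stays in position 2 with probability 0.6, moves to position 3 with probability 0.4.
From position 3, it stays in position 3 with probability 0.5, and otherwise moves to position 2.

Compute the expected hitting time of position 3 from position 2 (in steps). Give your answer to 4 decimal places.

2.5000

Let t(s) be the expected number of steps to first reach position 3 from state s, with t(position 3) = 0. Conditioning on the first step:
t(position 2) = 1 + 0.6·t(position 2)
Solving: t(position 2) = 2.5000.
Expected steps from position 2 to position 3: 2.5000.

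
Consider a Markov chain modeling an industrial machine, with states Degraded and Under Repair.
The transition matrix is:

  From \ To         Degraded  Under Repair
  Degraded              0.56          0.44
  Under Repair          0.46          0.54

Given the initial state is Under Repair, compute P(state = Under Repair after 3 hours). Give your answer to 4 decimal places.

0.4894

Propagate the distribution vector 3 hours from Under Repair.
After 0 hours: (0.0000, 1.0000)
After 1 hour: (0.4600, 0.5400)
After 2 hours: (0.5060, 0.4940)
After 3 hours: (0.5106, 0.4894)
P(in Under Repair after 3 hours) = 0.4894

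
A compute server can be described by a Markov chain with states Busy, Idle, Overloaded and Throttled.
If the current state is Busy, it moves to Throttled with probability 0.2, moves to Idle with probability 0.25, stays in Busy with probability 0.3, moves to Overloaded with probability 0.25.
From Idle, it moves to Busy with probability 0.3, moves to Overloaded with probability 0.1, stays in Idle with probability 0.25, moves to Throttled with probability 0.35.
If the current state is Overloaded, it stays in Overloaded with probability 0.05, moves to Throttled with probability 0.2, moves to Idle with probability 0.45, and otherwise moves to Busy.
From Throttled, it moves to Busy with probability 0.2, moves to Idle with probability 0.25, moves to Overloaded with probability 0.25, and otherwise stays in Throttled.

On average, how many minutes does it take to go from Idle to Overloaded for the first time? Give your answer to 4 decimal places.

Let t(s) be the expected number of minutes to first reach Overloaded from state s, with t(Overloaded) = 0. Conditioning on the first minute:
t(Busy) = 1 + 0.3·t(Busy) + 0.25·t(Idle) + 0.2·t(Throttled)
t(Idle) = 1 + 0.3·t(Busy) + 0.25·t(Idle) + 0.35·t(Throttled)
t(Throttled) = 1 + 0.2·t(Busy) + 0.25·t(Idle) + 0.3·t(Throttled)
Solving: t(Busy) = 4.7059, t(Idle) = 5.4118, t(Throttled) = 4.7059.
Expected minutes from Idle to Overloaded: 5.4118.

5.4118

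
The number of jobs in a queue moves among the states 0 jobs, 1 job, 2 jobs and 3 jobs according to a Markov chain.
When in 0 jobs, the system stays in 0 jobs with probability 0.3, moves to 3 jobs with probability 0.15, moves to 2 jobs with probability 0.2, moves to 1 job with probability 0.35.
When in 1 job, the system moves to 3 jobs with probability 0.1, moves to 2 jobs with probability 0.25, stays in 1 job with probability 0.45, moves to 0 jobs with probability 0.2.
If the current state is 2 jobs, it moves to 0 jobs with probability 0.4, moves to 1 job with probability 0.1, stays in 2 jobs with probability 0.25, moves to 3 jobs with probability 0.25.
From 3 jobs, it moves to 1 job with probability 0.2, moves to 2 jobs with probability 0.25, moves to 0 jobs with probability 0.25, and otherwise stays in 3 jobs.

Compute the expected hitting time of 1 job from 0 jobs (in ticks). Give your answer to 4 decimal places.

Let t(s) be the expected number of ticks to first reach 1 job from state s, with t(1 job) = 0. Conditioning on the first tick:
t(0 jobs) = 1 + 0.3·t(0 jobs) + 0.2·t(2 jobs) + 0.15·t(3 jobs)
t(2 jobs) = 1 + 0.4·t(0 jobs) + 0.25·t(2 jobs) + 0.25·t(3 jobs)
t(3 jobs) = 1 + 0.25·t(0 jobs) + 0.25·t(2 jobs) + 0.3·t(3 jobs)
Solving: t(0 jobs) = 3.7831, t(2 jobs) = 4.8556, t(3 jobs) = 4.5138.
Expected ticks from 0 jobs to 1 job: 3.7831.

3.7831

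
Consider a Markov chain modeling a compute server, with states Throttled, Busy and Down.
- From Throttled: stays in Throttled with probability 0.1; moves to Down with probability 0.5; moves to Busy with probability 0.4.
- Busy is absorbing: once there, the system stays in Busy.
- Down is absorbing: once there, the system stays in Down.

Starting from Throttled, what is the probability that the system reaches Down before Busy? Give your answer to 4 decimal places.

0.5556

Let h(s) be the probability of absorption at Down starting from transient state s. Then h(Down) = 1 and h(Busy) = 0. By first-step analysis:
h(Throttled) = 0.1·h(Throttled) + 0.4·0 + 0.5·1
Solving: h(Throttled) = 0.5556.
Starting from Throttled, the probability is 0.5556.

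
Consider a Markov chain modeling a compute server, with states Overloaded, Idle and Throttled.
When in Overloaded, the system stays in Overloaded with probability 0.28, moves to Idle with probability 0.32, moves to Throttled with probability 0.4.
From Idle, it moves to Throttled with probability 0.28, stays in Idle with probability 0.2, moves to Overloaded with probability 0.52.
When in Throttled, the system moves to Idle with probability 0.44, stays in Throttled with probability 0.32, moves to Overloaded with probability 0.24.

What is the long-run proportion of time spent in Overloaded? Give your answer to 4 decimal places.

Let the stationary distribution be π with π = πP and π_1 + π_2 + π_3 = 1.
π_1 = 0.28·π_1 + 0.52·π_2 + 0.24·π_3
π_2 = 0.32·π_1 + 0.2·π_2 + 0.44·π_3
Solving with the normalization constraint gives π = (0.3438, 0.3216, 0.3346).
So the stationary probability of Overloaded is 0.3438.

0.3438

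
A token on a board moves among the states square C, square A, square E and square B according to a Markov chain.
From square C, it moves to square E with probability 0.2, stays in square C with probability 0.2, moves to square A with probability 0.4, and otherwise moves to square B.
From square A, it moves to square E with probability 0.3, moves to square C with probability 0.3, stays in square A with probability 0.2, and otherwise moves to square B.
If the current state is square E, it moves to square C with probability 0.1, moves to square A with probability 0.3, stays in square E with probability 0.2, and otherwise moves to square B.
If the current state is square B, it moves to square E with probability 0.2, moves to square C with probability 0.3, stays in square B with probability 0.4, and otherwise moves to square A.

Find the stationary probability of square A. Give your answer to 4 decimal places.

Let the stationary distribution be π with π = πP and π_1 + π_2 + π_3 + π_4 = 1.
π_1 = 0.2·π_1 + 0.3·π_2 + 0.1·π_3 + 0.3·π_4
π_2 = 0.4·π_1 + 0.2·π_2 + 0.3·π_3 + 0.1·π_4
π_3 = 0.2·π_1 + 0.3·π_2 + 0.2·π_3 + 0.2·π_4
Solving with the normalization constraint gives π = (0.2320, 0.2382, 0.2238, 0.3060).
So the stationary probability of square A is 0.2382.

0.2382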